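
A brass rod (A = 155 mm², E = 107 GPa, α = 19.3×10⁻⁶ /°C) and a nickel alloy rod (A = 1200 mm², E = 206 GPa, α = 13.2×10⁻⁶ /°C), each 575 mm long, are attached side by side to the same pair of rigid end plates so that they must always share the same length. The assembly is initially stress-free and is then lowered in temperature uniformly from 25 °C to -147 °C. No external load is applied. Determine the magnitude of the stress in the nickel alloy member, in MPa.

Both members must finish at the same length. With the larger α, the brass tends to over-contract; the plates restrain it, putting the brass in tension and the nickel alloy in compression. With no external load the two internal forces are equal and opposite, magnitude P.
Setting the final lengths equal and cancelling L: (α₁ − α₂)ΔT = P/(A₁E₁) + P/(A₂E₂).
|α₁ − α₂|·ΔT = 6.1×10⁻⁶ × 172 = 0.001049.
1/(A₁E₁) + 1/(A₂E₂) = 1/(155×107×10³) + 1/(1200×206×10³) = 6.434×10⁻⁸ N⁻¹.
So P = 0.001049 / 6.434×10⁻⁸ = 16.31 kN.
σ_{nickel alloy} = P/A₂ = 16310/1200 = 13.59 MPa, compressive.

σ ≈ 13.6 MPa (compressive)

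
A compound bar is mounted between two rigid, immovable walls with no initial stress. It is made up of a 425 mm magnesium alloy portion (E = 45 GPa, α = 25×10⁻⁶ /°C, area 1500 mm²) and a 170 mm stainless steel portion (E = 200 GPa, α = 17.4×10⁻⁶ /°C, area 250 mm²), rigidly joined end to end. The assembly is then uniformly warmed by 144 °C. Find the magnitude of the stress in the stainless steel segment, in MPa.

σ ≈ 807 MPa (compressive)

If the supports were absent, the total length change would be Σ αᵢΔT Lᵢ = 25×10⁻⁶×144×425 + 17.4×10⁻⁶×144×170 = 1.956 mm.
The rigid supports impose zero overall length change; the single axial force P common to all segments must satisfy P Σ Lᵢ/(AᵢEᵢ) = δ_free.
The series flexibility is Σ Lᵢ/(AᵢEᵢ) = 425/(1500×45×10³) + 170/(250×200×10³) = 9.696×10⁻⁶ mm/N.
P = 1.956 / 9.696×10⁻⁶ = 201700 N = 201.7 kN, compressive.
σ_{stainless steel} = P / A = 201700 / 250 = 806.9 MPa.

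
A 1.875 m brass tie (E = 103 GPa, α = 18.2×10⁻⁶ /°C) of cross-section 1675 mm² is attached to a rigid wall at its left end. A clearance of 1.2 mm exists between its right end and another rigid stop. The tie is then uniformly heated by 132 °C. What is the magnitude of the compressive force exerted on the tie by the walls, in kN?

If the wall were absent the tie would grow by αΔT L = 18.2×10⁻⁶ × 132 × 1875 = 4.504 mm.
After closing the 1.2 mm clearance, 4.504 − 1.2 = 3.304 mm of expansion remains to be suppressed by the wall.
So σ = E(δ_free − g)/L = 103×10³ × 3.304/1875 = 181.5 MPa.
Force on the wall = σA = 181.5 × 1675 mm² = 304.1 kN.

P ≈ 304 kN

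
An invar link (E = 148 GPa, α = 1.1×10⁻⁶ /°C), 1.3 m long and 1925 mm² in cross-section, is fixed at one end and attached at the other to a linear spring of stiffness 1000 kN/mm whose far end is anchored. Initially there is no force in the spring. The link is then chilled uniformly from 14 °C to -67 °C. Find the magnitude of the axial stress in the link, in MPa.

σ ≈ 10.8 MPa (tensile)

The unrestrained thermal change is αΔT L = 1.1×10⁻⁶ × 81 × 1300 = 0.1158 mm.
Let P be the tensile force in the spring. The link extends elastically by PL/(AE) and the spring stretches by P/k; together these equal δ_free.
P [ L/(AE) + 1/k ] = δ_free → P [ 1300/(1925×148×10³) + 1/(1000×10³) ] = 0.1158.
P = 0.1158 / 5.563×10⁻⁶ = 20820 N.
σ = P/A = 20820/1925 = 10.82 MPa.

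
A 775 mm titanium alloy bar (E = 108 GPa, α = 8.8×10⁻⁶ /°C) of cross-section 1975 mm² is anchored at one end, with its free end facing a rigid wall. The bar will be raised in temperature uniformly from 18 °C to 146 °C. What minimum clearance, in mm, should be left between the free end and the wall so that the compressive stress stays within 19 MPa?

g ≈ 0.737 mm

With no wall the bar would lengthen by αΔT L = 8.8×10⁻⁶ × 128 × 775 = 0.873 mm.
A stress of 19 MPa corresponds to the wall pushing the bar back by σL/E = 19×775/(108×10³) = 0.1363 mm.
So the gap has to take up the difference, g_min = δ_free − σL/E = 0.873 − 0.1363 = 0.7366 mm.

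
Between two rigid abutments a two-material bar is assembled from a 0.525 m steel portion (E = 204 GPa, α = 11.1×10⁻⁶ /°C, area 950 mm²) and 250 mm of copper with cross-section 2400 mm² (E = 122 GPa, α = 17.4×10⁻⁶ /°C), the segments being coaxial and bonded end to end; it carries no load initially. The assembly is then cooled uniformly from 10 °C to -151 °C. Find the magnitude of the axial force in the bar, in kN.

P ≈ 460 kN (tensile)

Free thermal contraction of the whole bar: Σ αᵢΔT Lᵢ = 11.1×10⁻⁶×161×525 + 17.4×10⁻⁶×161×250 = 1.639 mm.
The walls prevent any net length change, so an axial force P (same in every segment) develops. Compatibility: P · Σ Lᵢ/(AᵢEᵢ) = δ_free.
The series flexibility is Σ Lᵢ/(AᵢEᵢ) = 525/(950×204×10³) + 250/(2400×122×10³) = 3.563×10⁻⁶ mm/N.
P = 1.639 / 3.563×10⁻⁶ = 459900 N = 459.9 kN, tensile.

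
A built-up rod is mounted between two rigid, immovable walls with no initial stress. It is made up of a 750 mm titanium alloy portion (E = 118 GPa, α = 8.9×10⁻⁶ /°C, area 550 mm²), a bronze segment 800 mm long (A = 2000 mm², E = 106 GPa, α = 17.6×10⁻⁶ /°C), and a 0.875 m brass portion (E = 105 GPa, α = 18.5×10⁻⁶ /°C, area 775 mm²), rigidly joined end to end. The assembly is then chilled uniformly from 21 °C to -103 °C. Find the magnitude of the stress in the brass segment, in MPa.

If the supports were absent, the total length change would be Σ αᵢΔT Lᵢ = 8.9×10⁻⁶×124×750 + 17.6×10⁻⁶×124×800 + 18.5×10⁻⁶×124×875 = 4.581 mm.
Since the ends are fixed, an axial force P builds up, equal in every segment, with P · Σ Lᵢ/(AᵢEᵢ) = δ_free.
Σ Lᵢ/(AᵢEᵢ) = 750/(550×118×10³) + 800/(2000×106×10³) + 875/(775×105×10³) = 2.608×10⁻⁵ mm/N.
P = 4.581 / 2.608×10⁻⁵ = 175600 N = 175.6 kN, tensile.
σ_{brass} = P / A = 175600 / 775 = 226.6 MPa.

σ ≈ 227 MPa (tensile)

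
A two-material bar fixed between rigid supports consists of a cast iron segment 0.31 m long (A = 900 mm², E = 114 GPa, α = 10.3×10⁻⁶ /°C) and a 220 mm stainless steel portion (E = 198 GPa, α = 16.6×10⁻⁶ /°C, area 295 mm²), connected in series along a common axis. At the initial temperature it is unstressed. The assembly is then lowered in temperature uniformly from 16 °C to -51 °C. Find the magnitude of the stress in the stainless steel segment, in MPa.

σ ≈ 229 MPa (tensile)

With the walls removed the bar would change length by δ_free = Σ αᵢΔT Lᵢ = 10.3×10⁻⁶×67×310 + 16.6×10⁻⁶×67×220 = 0.4586 mm.
The rigid supports impose zero overall length change; the single axial force P common to all segments must satisfy P Σ Lᵢ/(AᵢEᵢ) = δ_free.
The series flexibility is Σ Lᵢ/(AᵢEᵢ) = 310/(900×114×10³) + 220/(295×198×10³) = 6.788×10⁻⁶ mm/N.
So P = 0.4586 / 6.788×10⁻⁶ = 67.56 kN, tensile.
σ_{stainless steel} = P / A = 67560 / 295 = 229 MPa.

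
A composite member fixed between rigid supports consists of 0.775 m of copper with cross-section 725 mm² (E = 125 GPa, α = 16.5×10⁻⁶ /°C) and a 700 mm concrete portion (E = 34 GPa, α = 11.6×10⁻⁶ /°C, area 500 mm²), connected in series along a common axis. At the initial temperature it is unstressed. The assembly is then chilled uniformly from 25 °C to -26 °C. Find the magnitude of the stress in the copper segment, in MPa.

Free thermal contraction of the whole bar: Σ αᵢΔT Lᵢ = 16.5×10⁻⁶×51×775 + 11.6×10⁻⁶×51×700 = 1.066 mm.
The walls prevent any net length change, so an axial force P (same in every segment) develops. Compatibility: P · Σ Lᵢ/(AᵢEᵢ) = δ_free.
Σ Lᵢ/(AᵢEᵢ) = 775/(725×125×10³) + 700/(500×34×10³) = 4.973×10⁻⁵ mm/N.
Hence P = δ_free / Σ(L/AE) = 1.066/4.973×10⁻⁵ = 21.44 kN (tensile).
σ_{copper} = P / A = 21440 / 725 = 29.58 MPa.

σ ≈ 29.6 MPa (tensile)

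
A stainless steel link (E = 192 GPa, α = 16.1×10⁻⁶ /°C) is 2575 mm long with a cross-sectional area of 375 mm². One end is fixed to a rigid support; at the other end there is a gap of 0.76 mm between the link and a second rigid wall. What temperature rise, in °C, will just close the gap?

ΔT ≈ 18.3 °C

Contact occurs when the free expansion equals the gap: αΔT L = 0.76 mm.
ΔT = 0.76 / (16.1×10⁻⁶ × 2575) = 18.33 °C.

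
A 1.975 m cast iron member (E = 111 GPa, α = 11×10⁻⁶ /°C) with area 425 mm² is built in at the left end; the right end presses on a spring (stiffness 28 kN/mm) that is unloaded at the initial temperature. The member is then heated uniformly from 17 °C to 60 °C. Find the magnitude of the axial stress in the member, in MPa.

If the spring were absent the member would lengthen by αΔT L = 11×10⁻⁶ × 43 × 1975 = 0.9342 mm.
Let P be the compressive force at the spring. The member shortens elastically by PL/(AE) and the spring compresses by P/k; together these equal δ_free.
P [ L/(AE) + 1/k ] = δ_free → P [ 1975/(425×111×10³) + 1/(28×10³) ] = 0.9342.
P = 0.9342 / 7.758×10⁻⁵ = 12040 N.
σ = P/A = 12040/425 = 28.33 MPa.

σ ≈ 28.3 MPa (compressive)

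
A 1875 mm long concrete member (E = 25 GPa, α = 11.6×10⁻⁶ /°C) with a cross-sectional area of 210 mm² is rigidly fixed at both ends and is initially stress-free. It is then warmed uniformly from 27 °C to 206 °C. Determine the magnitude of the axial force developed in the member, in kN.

P ≈ 10.9 kN (compressive)

With zero net strain, σ = E·αΔT = 25 GPa × 11.6×10⁻⁶ × 179 = 51.91 MPa.
Axial force P = σA = 51.91 × 210 = 10900 N = 10.9 kN, compressive.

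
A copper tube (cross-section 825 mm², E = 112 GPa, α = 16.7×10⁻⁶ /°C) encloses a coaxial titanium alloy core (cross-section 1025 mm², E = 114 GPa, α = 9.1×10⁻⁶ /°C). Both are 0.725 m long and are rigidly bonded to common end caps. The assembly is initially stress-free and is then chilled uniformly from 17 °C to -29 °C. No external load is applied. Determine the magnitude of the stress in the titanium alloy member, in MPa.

σ ≈ 17.6 MPa (compressive)

Both members must finish at the same length. With the larger α, the copper tends to over-contract; the plates restrain it, putting the copper in tension and the titanium alloy in compression. With no external load the two internal forces are equal and opposite, magnitude P.
Setting the final lengths equal and cancelling L: (α₁ − α₂)ΔT = P/(A₁E₁) + P/(A₂E₂).
|α₁ − α₂|·ΔT = 7.6×10⁻⁶ × 46 = 0.0003496.
1/(A₁E₁) + 1/(A₂E₂) = 1/(825×112×10³) + 1/(1025×114×10³) = 1.938×10⁻⁸ N⁻¹.
P = 0.0003496 / 1.938×10⁻⁸ = 18040 N = 18.04 kN.
σ_{titanium alloy} = P/A₂ = 18040/1025 = 17.6 MPa, compressive.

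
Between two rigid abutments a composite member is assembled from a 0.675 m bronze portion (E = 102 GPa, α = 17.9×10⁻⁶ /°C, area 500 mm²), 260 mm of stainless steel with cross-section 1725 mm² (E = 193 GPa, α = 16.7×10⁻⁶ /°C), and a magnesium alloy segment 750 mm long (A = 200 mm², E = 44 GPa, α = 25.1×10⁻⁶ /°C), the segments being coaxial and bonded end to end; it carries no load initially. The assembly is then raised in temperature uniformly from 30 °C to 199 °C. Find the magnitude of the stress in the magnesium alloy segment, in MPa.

If the supports were absent, the total length change would be Σ αᵢΔT Lᵢ = 17.9×10⁻⁶×169×675 + 16.7×10⁻⁶×169×260 + 25.1×10⁻⁶×169×750 = 5.957 mm.
Since the ends are fixed, an axial force P builds up, equal in every segment, with P · Σ Lᵢ/(AᵢEᵢ) = δ_free.
Σ Lᵢ/(AᵢEᵢ) = 675/(500×102×10³) + 260/(1725×193×10³) + 750/(200×44×10³) = 9.924×10⁻⁵ mm/N.
Hence P = δ_free / Σ(L/AE) = 5.957/9.924×10⁻⁵ = 60.03 kN (compressive).
σ_{magnesium alloy} = P / A = 60030 / 200 = 300.1 MPa.

σ ≈ 300 MPa (compressive)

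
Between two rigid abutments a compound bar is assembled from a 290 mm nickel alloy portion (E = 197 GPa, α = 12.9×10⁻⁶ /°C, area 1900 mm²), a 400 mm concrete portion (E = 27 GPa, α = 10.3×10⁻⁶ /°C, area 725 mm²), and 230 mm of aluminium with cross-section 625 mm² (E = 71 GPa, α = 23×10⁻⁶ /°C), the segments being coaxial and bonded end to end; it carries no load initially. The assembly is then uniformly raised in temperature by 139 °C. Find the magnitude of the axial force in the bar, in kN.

Free thermal expansion of the whole bar: Σ αᵢΔT Lᵢ = 12.9×10⁻⁶×139×290 + 10.3×10⁻⁶×139×400 + 23×10⁻⁶×139×230 = 1.828 mm.
Since the ends are fixed, an axial force P builds up, equal in every segment, with P · Σ Lᵢ/(AᵢEᵢ) = δ_free.
The series flexibility is Σ Lᵢ/(AᵢEᵢ) = 290/(1900×197×10³) + 400/(725×27×10³) + 230/(625×71×10³) = 2.639×10⁻⁵ mm/N.
P = 1.828 / 2.639×10⁻⁵ = 69260 N = 69.26 kN, compressive.

P ≈ 69.3 kN (compressive)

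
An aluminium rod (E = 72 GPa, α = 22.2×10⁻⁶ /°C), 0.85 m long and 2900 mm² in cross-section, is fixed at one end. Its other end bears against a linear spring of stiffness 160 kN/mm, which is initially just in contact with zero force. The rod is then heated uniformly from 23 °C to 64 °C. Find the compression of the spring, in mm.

If the spring were absent the rod would lengthen by αΔT L = 22.2×10⁻⁶ × 41 × 850 = 0.7737 mm.
Let P be the compressive force at the spring. The rod shortens elastically by PL/(AE) and the spring compresses by P/k; together these equal δ_free.
So P = δ_free / [L/(AE) + 1/k] = 0.7737 / [ 850/(2900×72×10³) + 1/(160×10³) ].
P = 0.7737 / 1.032×10⁻⁵ = 74960 N.
Spring compression = P/k = 74960/(160×10³) = 0.4685 mm.

δ ≈ 0.469 mm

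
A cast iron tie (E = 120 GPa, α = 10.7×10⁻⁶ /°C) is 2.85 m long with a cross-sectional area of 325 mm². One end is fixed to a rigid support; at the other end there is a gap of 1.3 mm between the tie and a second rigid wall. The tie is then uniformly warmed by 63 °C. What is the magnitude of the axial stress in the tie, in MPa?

σ ≈ 26.2 MPa (compressive)

Free thermal elongation = αΔT L = 10.7×10⁻⁶ × 63 × 2850 = 1.921 mm.
The gap closes (δ_free > 1.3 mm) and the wall then resists a further 1.921 − 1.3 = 0.6212 mm of expansion.
Compatibility: PL/(AE) = 0.6212 mm, so σ = P/A = E × (0.6212/2850) = 26.16 MPa.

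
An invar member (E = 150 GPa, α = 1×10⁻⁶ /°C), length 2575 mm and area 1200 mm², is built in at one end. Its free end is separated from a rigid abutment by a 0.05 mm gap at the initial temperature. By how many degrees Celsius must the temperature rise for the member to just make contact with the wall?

Contact occurs when the free expansion equals the gap: αΔT L = 0.05 mm.
ΔT = 0.05 / (1×10⁻⁶ × 2575) = 19.42 °C.

ΔT ≈ 19.4 °C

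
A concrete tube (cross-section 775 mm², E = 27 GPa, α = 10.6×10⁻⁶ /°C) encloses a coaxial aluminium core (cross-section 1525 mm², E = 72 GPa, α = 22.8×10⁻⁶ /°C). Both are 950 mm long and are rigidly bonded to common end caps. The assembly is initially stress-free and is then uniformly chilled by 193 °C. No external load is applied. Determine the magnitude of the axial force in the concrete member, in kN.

P ≈ 41.4 kN (compressive in the concrete)

Equilibrium of a rigid end plate with no external load gives equal and opposite internal forces ±P in the two members. Since α_{aluminium} > α_{concrete}, cooling drives the aluminium into tension and the concrete into compression.
Setting the final lengths equal and cancelling L: (α₁ − α₂)ΔT = P/(A₁E₁) + P/(A₂E₂).
|α₁ − α₂|·ΔT = 12.2×10⁻⁶ × 193 = 0.002355.
1/(A₁E₁) + 1/(A₂E₂) = 1/(775×27×10³) + 1/(1525×72×10³) = 5.69×10⁻⁸ N⁻¹.
P = 0.002355 / 5.69×10⁻⁸ = 41380 N = 41.38 kN.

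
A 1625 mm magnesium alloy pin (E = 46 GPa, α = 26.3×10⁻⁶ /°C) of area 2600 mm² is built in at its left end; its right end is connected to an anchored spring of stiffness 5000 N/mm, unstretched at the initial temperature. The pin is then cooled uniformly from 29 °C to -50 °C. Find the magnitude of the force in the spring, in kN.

The unrestrained thermal change is αΔT L = 26.3×10⁻⁶ × 79 × 1625 = 3.376 mm.
Let P be the tensile force in the spring. The pin extends elastically by PL/(AE) and the spring stretches by P/k; together these equal δ_free.
P [ L/(AE) + 1/k ] = δ_free → P [ 1625/(2600×46×10³) + 1/(5000) ] = 3.376.
P = 3.376 / 0.0002136 = 15810 N.

P ≈ 15.8 kN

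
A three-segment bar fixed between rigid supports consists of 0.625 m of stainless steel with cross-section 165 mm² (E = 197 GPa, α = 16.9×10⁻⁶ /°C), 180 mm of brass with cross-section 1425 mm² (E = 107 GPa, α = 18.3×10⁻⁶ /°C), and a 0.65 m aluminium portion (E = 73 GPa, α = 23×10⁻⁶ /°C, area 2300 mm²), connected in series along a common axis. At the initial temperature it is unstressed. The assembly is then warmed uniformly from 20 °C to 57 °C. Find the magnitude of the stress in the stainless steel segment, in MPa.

σ ≈ 266 MPa (compressive)

If the supports were absent, the total length change would be Σ αᵢΔT Lᵢ = 16.9×10⁻⁶×37×625 + 18.3×10⁻⁶×37×180 + 23×10⁻⁶×37×650 = 1.066 mm.
Since the ends are fixed, an axial force P builds up, equal in every segment, with P · Σ Lᵢ/(AᵢEᵢ) = δ_free.
The series flexibility is Σ Lᵢ/(AᵢEᵢ) = 625/(165×197×10³) + 180/(1425×107×10³) + 650/(2300×73×10³) = 2.428×10⁻⁵ mm/N.
So P = 1.066 / 2.428×10⁻⁵ = 43.9 kN, compressive.
σ_{stainless steel} = P / A = 43900 / 165 = 266.1 MPa.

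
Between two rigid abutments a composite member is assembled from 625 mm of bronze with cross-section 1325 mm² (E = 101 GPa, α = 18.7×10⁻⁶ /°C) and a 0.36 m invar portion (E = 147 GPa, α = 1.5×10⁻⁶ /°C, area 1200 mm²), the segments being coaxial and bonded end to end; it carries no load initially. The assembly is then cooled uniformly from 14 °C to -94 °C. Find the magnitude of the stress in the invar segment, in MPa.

If the supports were absent, the total length change would be Σ αᵢΔT Lᵢ = 18.7×10⁻⁶×108×625 + 1.5×10⁻⁶×108×360 = 1.321 mm.
The rigid supports impose zero overall length change; the single axial force P common to all segments must satisfy P Σ Lᵢ/(AᵢEᵢ) = δ_free.
The series flexibility is Σ Lᵢ/(AᵢEᵢ) = 625/(1325×101×10³) + 360/(1200×147×10³) = 6.711×10⁻⁶ mm/N.
P = 1.321 / 6.711×10⁻⁶ = 196800 N = 196.8 kN, tensile.
σ_{invar} = P / A = 196800 / 1200 = 164 MPa.

σ ≈ 164 MPa (tensile)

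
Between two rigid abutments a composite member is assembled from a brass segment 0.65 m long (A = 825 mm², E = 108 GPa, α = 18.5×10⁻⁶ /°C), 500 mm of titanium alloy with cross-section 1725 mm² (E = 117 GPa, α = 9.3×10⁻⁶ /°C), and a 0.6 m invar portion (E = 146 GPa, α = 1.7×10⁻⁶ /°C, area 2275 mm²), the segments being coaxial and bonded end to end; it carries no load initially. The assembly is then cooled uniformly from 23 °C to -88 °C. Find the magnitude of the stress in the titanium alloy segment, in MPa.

If the supports were absent, the total length change would be Σ αᵢΔT Lᵢ = 18.5×10⁻⁶×111×650 + 9.3×10⁻⁶×111×500 + 1.7×10⁻⁶×111×600 = 1.964 mm.
The rigid supports impose zero overall length change; the single axial force P common to all segments must satisfy P Σ Lᵢ/(AᵢEᵢ) = δ_free.
Σ Lᵢ/(AᵢEᵢ) = 650/(825×108×10³) + 500/(1725×117×10³) + 600/(2275×146×10³) = 1.158×10⁻⁵ mm/N.
Hence P = δ_free / Σ(L/AE) = 1.964/1.158×10⁻⁵ = 169.6 kN (tensile).
σ_{titanium alloy} = P / A = 169600 / 1725 = 98.34 MPa.

σ ≈ 98.3 MPa (tensile)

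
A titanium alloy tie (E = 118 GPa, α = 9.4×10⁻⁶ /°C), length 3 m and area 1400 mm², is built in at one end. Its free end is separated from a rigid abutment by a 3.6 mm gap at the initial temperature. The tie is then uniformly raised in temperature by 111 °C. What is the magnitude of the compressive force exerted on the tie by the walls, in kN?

P ≈ 0 kN

Unrestrained expansion: δ_free = αΔT L = 9.4×10⁻⁶ × 111 × 3000 = 3.13 mm.
This is smaller than the 3.6 mm clearance, so the tie expands freely without reaching the stop — the stress is zero.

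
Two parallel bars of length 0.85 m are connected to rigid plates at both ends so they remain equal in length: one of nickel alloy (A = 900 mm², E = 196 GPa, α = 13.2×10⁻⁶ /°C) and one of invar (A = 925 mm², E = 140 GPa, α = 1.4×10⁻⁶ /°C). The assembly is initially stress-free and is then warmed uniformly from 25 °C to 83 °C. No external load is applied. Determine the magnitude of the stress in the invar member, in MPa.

σ ≈ 55.3 MPa (tensile)

Both members must finish at the same length. With the larger α, the nickel alloy tends to over-expand; the plates restrain it, putting the nickel alloy in compression and the invar in tension. With no external load the two internal forces are equal and opposite, magnitude P.
Setting the final lengths equal and cancelling L: (α₁ − α₂)ΔT = P/(A₁E₁) + P/(A₂E₂).
|α₁ − α₂|·ΔT = 11.8×10⁻⁶ × 58 = 0.0006844.
1/(A₁E₁) + 1/(A₂E₂) = 1/(900×196×10³) + 1/(925×140×10³) = 1.339×10⁻⁸ N⁻¹.
P = 0.0006844 / 1.339×10⁻⁸ = 51110 N = 51.11 kN.
σ_{invar} = P/A₂ = 51110/925 = 55.25 MPa, tensile.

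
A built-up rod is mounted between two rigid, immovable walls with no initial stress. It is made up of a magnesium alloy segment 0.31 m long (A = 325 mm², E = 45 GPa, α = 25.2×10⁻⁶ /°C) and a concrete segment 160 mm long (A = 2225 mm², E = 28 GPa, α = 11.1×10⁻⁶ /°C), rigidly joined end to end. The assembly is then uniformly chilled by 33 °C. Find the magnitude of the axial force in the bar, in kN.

P ≈ 13.3 kN (tensile)

With the walls removed the bar would change length by δ_free = Σ αᵢΔT Lᵢ = 25.2×10⁻⁶×33×310 + 11.1×10⁻⁶×33×160 = 0.3164 mm.
Since the ends are fixed, an axial force P builds up, equal in every segment, with P · Σ Lᵢ/(AᵢEᵢ) = δ_free.
The series flexibility is Σ Lᵢ/(AᵢEᵢ) = 310/(325×45×10³) + 160/(2225×28×10³) = 2.376×10⁻⁵ mm/N.
Hence P = δ_free / Σ(L/AE) = 0.3164/2.376×10⁻⁵ = 13.31 kN (tensile).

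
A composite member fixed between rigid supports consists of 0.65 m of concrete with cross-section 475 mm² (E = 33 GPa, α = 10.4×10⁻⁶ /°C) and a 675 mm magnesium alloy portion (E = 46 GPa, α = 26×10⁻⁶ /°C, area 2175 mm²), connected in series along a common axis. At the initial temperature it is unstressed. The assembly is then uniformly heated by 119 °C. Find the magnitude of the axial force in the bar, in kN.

With the walls removed the bar would change length by δ_free = Σ αᵢΔT Lᵢ = 10.4×10⁻⁶×119×650 + 26×10⁻⁶×119×675 = 2.893 mm.
Since the ends are fixed, an axial force P builds up, equal in every segment, with P · Σ Lᵢ/(AᵢEᵢ) = δ_free.
Σ Lᵢ/(AᵢEᵢ) = 650/(475×33×10³) + 675/(2175×46×10³) = 4.821×10⁻⁵ mm/N.
Hence P = δ_free / Σ(L/AE) = 2.893/4.821×10⁻⁵ = 60 kN (compressive).

P ≈ 60 kN (compressive)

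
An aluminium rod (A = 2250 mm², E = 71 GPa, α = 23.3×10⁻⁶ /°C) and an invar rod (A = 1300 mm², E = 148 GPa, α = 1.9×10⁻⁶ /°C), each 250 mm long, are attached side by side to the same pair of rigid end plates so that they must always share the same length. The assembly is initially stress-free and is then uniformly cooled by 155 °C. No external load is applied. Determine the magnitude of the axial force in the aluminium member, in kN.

Both members must finish at the same length. With the larger α, the aluminium tends to over-contract; the plates restrain it, putting the aluminium in tension and the invar in compression. With no external load the two internal forces are equal and opposite, magnitude P.
Compatibility of the two members (thermal + elastic change equal): (α₁ − α₂)ΔT = P·[1/(A₁E₁) + 1/(A₂E₂)].
|α₁ − α₂|·ΔT = 21.4×10⁻⁶ × 155 = 0.003317.
1/(A₁E₁) + 1/(A₂E₂) = 1/(2250×71×10³) + 1/(1300×148×10³) = 1.146×10⁻⁸ N⁻¹.
P = 0.003317 / 1.146×10⁻⁸ = 289500 N = 289.5 kN.

P ≈ 290 kN (tensile in the aluminium)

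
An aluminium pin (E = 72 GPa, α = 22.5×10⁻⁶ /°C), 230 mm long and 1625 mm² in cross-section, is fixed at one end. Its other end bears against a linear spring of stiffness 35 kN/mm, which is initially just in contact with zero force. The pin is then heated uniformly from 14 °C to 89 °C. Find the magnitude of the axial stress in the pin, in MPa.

σ ≈ 7.82 MPa (compressive)

Free thermal expansion: δ_free = αΔT L = 22.5×10⁻⁶ × 75 × 230 = 0.3881 mm.
With a force P in the spring, the elastic change of the pin is PL/(AE) and that of the spring is P/k; compatibility requires their sum to equal δ_free.
So P = δ_free / [L/(AE) + 1/k] = 0.3881 / [ 230/(1625×72×10³) + 1/(35×10³) ].
P = 0.3881 / 3.054×10⁻⁵ = 12710 N.
σ = P/A = 12710/1625 = 7.821 MPa.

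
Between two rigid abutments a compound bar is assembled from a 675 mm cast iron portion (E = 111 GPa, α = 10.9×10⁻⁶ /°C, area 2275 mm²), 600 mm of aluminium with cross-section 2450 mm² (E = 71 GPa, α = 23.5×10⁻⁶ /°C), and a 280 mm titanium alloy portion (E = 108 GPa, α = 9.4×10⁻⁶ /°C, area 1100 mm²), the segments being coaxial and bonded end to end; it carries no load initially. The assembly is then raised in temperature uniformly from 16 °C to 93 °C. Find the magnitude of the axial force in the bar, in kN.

If the supports were absent, the total length change would be Σ αᵢΔT Lᵢ = 10.9×10⁻⁶×77×675 + 23.5×10⁻⁶×77×600 + 9.4×10⁻⁶×77×280 = 1.855 mm.
The walls prevent any net length change, so an axial force P (same in every segment) develops. Compatibility: P · Σ Lᵢ/(AᵢEᵢ) = δ_free.
Σ Lᵢ/(AᵢEᵢ) = 675/(2275×111×10³) + 600/(2450×71×10³) + 280/(1100×108×10³) = 8.479×10⁻⁶ mm/N.
Hence P = δ_free / Σ(L/AE) = 1.855/8.479×10⁻⁶ = 218.8 kN (compressive).

P ≈ 219 kN (compressive)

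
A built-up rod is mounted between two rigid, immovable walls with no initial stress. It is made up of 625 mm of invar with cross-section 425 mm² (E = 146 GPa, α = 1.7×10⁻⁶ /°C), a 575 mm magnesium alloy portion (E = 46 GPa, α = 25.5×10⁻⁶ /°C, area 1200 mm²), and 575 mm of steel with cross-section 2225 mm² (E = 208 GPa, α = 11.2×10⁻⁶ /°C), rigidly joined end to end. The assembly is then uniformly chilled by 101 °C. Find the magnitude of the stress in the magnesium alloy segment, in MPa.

σ ≈ 85.8 MPa (tensile)

If the supports were absent, the total length change would be Σ αᵢΔT Lᵢ = 1.7×10⁻⁶×101×625 + 25.5×10⁻⁶×101×575 + 11.2×10⁻⁶×101×575 = 2.239 mm.
Since the ends are fixed, an axial force P builds up, equal in every segment, with P · Σ Lᵢ/(AᵢEᵢ) = δ_free.
Σ Lᵢ/(AᵢEᵢ) = 625/(425×146×10³) + 575/(1200×46×10³) + 575/(2225×208×10³) = 2.173×10⁻⁵ mm/N.
Hence P = δ_free / Σ(L/AE) = 2.239/2.173×10⁻⁵ = 103 kN (tensile).
σ_{magnesium alloy} = P / A = 103000 / 1200 = 85.85 MPa.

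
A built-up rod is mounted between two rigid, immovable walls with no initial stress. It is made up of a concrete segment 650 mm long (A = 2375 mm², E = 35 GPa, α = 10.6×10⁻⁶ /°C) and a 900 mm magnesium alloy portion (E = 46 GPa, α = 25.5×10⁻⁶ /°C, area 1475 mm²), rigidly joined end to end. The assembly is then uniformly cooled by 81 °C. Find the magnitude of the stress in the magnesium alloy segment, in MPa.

With the walls removed the bar would change length by δ_free = Σ αᵢΔT Lᵢ = 10.6×10⁻⁶×81×650 + 25.5×10⁻⁶×81×900 = 2.417 mm.
The walls prevent any net length change, so an axial force P (same in every segment) develops. Compatibility: P · Σ Lᵢ/(AᵢEᵢ) = δ_free.
Σ Lᵢ/(AᵢEᵢ) = 650/(2375×35×10³) + 900/(1475×46×10³) = 2.108×10⁻⁵ mm/N.
So P = 2.417 / 2.108×10⁻⁵ = 114.6 kN, tensile.
σ_{magnesium alloy} = P / A = 114600 / 1475 = 77.72 MPa.

σ ≈ 77.7 MPa (tensile)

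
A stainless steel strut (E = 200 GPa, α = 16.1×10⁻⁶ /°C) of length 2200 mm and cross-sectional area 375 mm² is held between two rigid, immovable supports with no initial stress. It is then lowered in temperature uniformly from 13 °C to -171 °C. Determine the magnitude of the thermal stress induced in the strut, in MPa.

σ ≈ 592 MPa (tensile)

With length fixed, the mechanical strain must cancel the thermal strain αΔT = 16.1×10⁻⁶ × 184 = 2962.4×10⁻⁶.
σ = EαΔT = 200×10³ × 16.1×10⁻⁶ × 184 = 592.5 MPa (tensile; the strut is trying to contract).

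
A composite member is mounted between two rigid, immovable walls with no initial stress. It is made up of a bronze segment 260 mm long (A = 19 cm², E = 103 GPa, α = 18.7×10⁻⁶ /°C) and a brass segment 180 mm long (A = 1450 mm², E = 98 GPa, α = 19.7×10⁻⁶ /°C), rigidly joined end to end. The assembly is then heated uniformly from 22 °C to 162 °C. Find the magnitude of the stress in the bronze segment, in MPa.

Free thermal expansion of the whole bar: Σ αᵢΔT Lᵢ = 18.7×10⁻⁶×140×260 + 19.7×10⁻⁶×140×180 = 1.177 mm.
The walls prevent any net length change, so an axial force P (same in every segment) develops. Compatibility: P · Σ Lᵢ/(AᵢEᵢ) = δ_free.
The series flexibility is Σ Lᵢ/(AᵢEᵢ) = 260/(1900×103×10³) + 180/(1450×98×10³) = 2.595×10⁻⁶ mm/N.
Hence P = δ_free / Σ(L/AE) = 1.177/2.595×10⁻⁶ = 453.6 kN (compressive).
σ_{bronze} = P / A = 453600 / 1900 = 238.7 MPa.

σ ≈ 239 MPa (compressive)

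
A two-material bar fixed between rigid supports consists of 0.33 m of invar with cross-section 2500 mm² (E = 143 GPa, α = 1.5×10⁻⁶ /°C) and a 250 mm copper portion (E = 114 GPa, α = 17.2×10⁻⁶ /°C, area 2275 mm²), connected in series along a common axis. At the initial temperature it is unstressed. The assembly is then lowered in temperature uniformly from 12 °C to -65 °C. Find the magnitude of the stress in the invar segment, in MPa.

With the walls removed the bar would change length by δ_free = Σ αᵢΔT Lᵢ = 1.5×10⁻⁶×77×330 + 17.2×10⁻⁶×77×250 = 0.3692 mm.
Since the ends are fixed, an axial force P builds up, equal in every segment, with P · Σ Lᵢ/(AᵢEᵢ) = δ_free.
The series flexibility is Σ Lᵢ/(AᵢEᵢ) = 330/(2500×143×10³) + 250/(2275×114×10³) = 1.887×10⁻⁶ mm/N.
Hence P = δ_free / Σ(L/AE) = 0.3692/1.887×10⁻⁶ = 195.7 kN (tensile).
σ_{invar} = P / A = 195700 / 2500 = 78.26 MPa.

σ ≈ 78.3 MPa (tensile)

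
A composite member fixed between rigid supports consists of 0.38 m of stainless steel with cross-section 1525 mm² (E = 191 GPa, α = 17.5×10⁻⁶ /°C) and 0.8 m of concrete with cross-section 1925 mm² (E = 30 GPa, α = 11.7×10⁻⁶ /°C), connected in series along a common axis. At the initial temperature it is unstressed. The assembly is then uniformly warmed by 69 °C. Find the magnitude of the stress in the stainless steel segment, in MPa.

σ ≈ 47.8 MPa (compressive)

Free thermal expansion of the whole bar: Σ αᵢΔT Lᵢ = 17.5×10⁻⁶×69×380 + 11.7×10⁻⁶×69×800 = 1.105 mm.
Since the ends are fixed, an axial force P builds up, equal in every segment, with P · Σ Lᵢ/(AᵢEᵢ) = δ_free.
Σ Lᵢ/(AᵢEᵢ) = 380/(1525×191×10³) + 800/(1925×30×10³) = 1.516×10⁻⁵ mm/N.
Hence P = δ_free / Σ(L/AE) = 1.105/1.516×10⁻⁵ = 72.88 kN (compressive).
σ_{stainless steel} = P / A = 72880 / 1525 = 47.79 MPa.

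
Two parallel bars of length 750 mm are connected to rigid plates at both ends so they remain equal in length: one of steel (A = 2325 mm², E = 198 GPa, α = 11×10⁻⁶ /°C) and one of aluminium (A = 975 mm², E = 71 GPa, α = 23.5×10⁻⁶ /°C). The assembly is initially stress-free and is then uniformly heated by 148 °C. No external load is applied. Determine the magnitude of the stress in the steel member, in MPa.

Both members must finish at the same length. With the larger α, the aluminium tends to over-expand; the plates restrain it, putting the aluminium in compression and the steel in tension. With no external load the two internal forces are equal and opposite, magnitude P.
Compatibility of the two members (thermal + elastic change equal): (α₁ − α₂)ΔT = P·[1/(A₁E₁) + 1/(A₂E₂)].
|α₁ − α₂|·ΔT = 12.5×10⁻⁶ × 148 = 0.00185.
1/(A₁E₁) + 1/(A₂E₂) = 1/(2325×198×10³) + 1/(975×71×10³) = 1.662×10⁻⁸ N⁻¹.
P = 0.00185 / 1.662×10⁻⁸ = 111300 N = 111.3 kN.
σ_{steel} = P/A₁ = 111300/2325 = 47.88 MPa, tensile.

σ ≈ 47.9 MPa (tensile)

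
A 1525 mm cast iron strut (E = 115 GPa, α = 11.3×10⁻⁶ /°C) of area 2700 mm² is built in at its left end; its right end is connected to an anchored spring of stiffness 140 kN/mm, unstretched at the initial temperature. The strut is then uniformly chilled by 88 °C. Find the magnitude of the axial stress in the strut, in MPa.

Free thermal contraction: δ_free = αΔT L = 11.3×10⁻⁶ × 88 × 1525 = 1.516 mm.
With a force P in the spring, the elastic change of the strut is PL/(AE) and that of the spring is P/k; compatibility requires their sum to equal δ_free.
So P = δ_free / [L/(AE) + 1/k] = 1.516 / [ 1525/(2700×115×10³) + 1/(140×10³) ].
P = 1.516 / 1.205×10⁻⁵ = 125800 N.
σ = P/A = 125800/2700 = 46.59 MPa.

σ ≈ 46.6 MPa (tensile)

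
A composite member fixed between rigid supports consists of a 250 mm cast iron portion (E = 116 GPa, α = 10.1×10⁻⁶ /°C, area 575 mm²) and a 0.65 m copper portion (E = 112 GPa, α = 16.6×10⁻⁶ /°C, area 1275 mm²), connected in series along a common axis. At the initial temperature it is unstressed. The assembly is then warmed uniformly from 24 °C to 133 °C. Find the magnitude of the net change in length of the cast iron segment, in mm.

|ΔL| ≈ 0.38 mm

If the supports were absent, the total length change would be Σ αᵢΔT Lᵢ = 10.1×10⁻⁶×109×250 + 16.6×10⁻⁶×109×650 = 1.451 mm.
The walls prevent any net length change, so an axial force P (same in every segment) develops. Compatibility: P · Σ Lᵢ/(AᵢEᵢ) = δ_free.
The series flexibility is Σ Lᵢ/(AᵢEᵢ) = 250/(575×116×10³) + 650/(1275×112×10³) = 8.3×10⁻⁶ mm/N.
Hence P = δ_free / Σ(L/AE) = 1.451/8.3×10⁻⁶ = 174.9 kN (compressive).
For the cast iron segment, free thermal change = 10.1×10⁻⁶×109×250 = 0.2752 mm and elastic change from P = 174900×250/(575×116×10³) = 0.6554 mm; these oppose, so the net change is 0.38 mm (segment shortens).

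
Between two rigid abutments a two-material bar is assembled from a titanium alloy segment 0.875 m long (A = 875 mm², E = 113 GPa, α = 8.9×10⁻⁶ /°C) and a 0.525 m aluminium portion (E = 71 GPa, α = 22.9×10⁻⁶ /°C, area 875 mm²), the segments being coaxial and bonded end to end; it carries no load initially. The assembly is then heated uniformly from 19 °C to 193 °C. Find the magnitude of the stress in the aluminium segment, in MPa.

σ ≈ 228 MPa (compressive)

With the walls removed the bar would change length by δ_free = Σ αᵢΔT Lᵢ = 8.9×10⁻⁶×174×875 + 22.9×10⁻⁶×174×525 = 3.447 mm.
The rigid supports impose zero overall length change; the single axial force P common to all segments must satisfy P Σ Lᵢ/(AᵢEᵢ) = δ_free.
Σ Lᵢ/(AᵢEᵢ) = 875/(875×113×10³) + 525/(875×71×10³) = 1.73×10⁻⁵ mm/N.
P = 3.447 / 1.73×10⁻⁵ = 199200 N = 199.2 kN, compressive.
σ_{aluminium} = P / A = 199200 / 875 = 227.7 MPa.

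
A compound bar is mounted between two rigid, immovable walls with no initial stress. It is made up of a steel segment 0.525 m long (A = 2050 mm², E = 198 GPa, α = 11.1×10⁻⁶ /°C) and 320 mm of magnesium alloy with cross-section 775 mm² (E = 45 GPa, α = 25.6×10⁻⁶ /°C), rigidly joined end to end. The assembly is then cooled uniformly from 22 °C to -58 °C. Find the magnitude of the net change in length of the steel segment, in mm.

If the supports were absent, the total length change would be Σ αᵢΔT Lᵢ = 11.1×10⁻⁶×80×525 + 25.6×10⁻⁶×80×320 = 1.122 mm.
The walls prevent any net length change, so an axial force P (same in every segment) develops. Compatibility: P · Σ Lᵢ/(AᵢEᵢ) = δ_free.
The series flexibility is Σ Lᵢ/(AᵢEᵢ) = 525/(2050×198×10³) + 320/(775×45×10³) = 1.047×10⁻⁵ mm/N.
So P = 1.122 / 1.047×10⁻⁵ = 107.1 kN, tensile.
For the steel segment, free thermal change = 11.1×10⁻⁶×80×525 = 0.4662 mm and elastic change from P = 107100×525/(2050×198×10³) = 0.1386 mm; these oppose, so the net change is 0.328 mm (segment shortens).

|ΔL| ≈ 0.328 mm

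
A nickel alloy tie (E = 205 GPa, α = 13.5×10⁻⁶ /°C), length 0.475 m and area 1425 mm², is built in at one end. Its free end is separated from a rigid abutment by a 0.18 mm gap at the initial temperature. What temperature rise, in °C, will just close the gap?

ΔT ≈ 28.1 °C

The gap closes when αΔT L = 0.18 mm, since the tie is still unstressed at that instant.
So ΔT = g/(αL) = 0.18/(13.5×10⁻⁶ × 475) = 28.07 °C.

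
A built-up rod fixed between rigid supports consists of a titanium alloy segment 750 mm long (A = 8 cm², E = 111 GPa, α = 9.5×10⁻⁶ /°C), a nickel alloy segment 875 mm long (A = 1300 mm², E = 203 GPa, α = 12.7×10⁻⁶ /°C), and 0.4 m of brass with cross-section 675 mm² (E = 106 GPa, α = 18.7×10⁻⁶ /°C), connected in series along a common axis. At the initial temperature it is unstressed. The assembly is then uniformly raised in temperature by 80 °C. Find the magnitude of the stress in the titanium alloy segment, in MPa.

σ ≈ 148 MPa (compressive)

With the walls removed the bar would change length by δ_free = Σ αᵢΔT Lᵢ = 9.5×10⁻⁶×80×750 + 12.7×10⁻⁶×80×875 + 18.7×10⁻⁶×80×400 = 2.057 mm.
The rigid supports impose zero overall length change; the single axial force P common to all segments must satisfy P Σ Lᵢ/(AᵢEᵢ) = δ_free.
The series flexibility is Σ Lᵢ/(AᵢEᵢ) = 750/(800×111×10³) + 875/(1300×203×10³) + 400/(675×106×10³) = 1.735×10⁻⁵ mm/N.
P = 2.057 / 1.735×10⁻⁵ = 118600 N = 118.6 kN, compressive.
σ_{titanium alloy} = P / A = 118600 / 800 = 148.2 MPa.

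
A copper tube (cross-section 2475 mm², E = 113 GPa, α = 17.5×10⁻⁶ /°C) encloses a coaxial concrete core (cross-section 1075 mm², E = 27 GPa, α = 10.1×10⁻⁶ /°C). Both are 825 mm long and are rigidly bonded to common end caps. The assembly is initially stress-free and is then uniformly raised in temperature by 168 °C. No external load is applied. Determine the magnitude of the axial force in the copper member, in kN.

P ≈ 32.7 kN (compressive in the copper)

Both members must finish at the same length. With the larger α, the copper tends to over-expand; the plates restrain it, putting the copper in compression and the concrete in tension. With no external load the two internal forces are equal and opposite, magnitude P.
Equating the net (thermal + elastic) strains gives |α₁ − α₂|·ΔT = P·[1/(A₁E₁) + 1/(A₂E₂)].
|α₁ − α₂|·ΔT = 7.4×10⁻⁶ × 168 = 0.001243.
1/(A₁E₁) + 1/(A₂E₂) = 1/(2475×113×10³) + 1/(1075×27×10³) = 3.803×10⁻⁸ N⁻¹.
P = 0.001243 / 3.803×10⁻⁸ = 32690 N = 32.69 kN.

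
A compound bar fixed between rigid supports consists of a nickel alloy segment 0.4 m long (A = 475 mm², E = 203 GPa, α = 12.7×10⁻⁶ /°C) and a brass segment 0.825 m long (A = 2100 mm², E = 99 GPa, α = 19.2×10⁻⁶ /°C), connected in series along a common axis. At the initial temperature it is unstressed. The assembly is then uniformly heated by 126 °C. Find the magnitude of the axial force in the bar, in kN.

P ≈ 325 kN (compressive)

Free thermal expansion of the whole bar: Σ αᵢΔT Lᵢ = 12.7×10⁻⁶×126×400 + 19.2×10⁻⁶×126×825 = 2.636 mm.
Since the ends are fixed, an axial force P builds up, equal in every segment, with P · Σ Lᵢ/(AᵢEᵢ) = δ_free.
The series flexibility is Σ Lᵢ/(AᵢEᵢ) = 400/(475×203×10³) + 825/(2100×99×10³) = 8.117×10⁻⁶ mm/N.
So P = 2.636 / 8.117×10⁻⁶ = 324.8 kN, compressive.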